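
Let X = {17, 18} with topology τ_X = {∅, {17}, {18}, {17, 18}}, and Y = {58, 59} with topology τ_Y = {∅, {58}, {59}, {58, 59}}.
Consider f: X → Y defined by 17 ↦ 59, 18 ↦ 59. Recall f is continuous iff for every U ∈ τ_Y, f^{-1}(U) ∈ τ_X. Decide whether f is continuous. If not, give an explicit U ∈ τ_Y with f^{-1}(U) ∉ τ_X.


f IS continuous.

Compute f^{-1}(U) for each U ∈ τ_Y:
  U = ∅: f^{-1}(U) = ∅ ∈ τ_X ✓.
  U = {58}: f^{-1}(U) = ∅ ∈ τ_X ✓.
  U = {59}: f^{-1}(U) = {17, 18} ∈ τ_X ✓.
  U = {58, 59}: f^{-1}(U) = {17, 18} ∈ τ_X ✓.
Every preimage lies in τ_X, so f IS continuous.


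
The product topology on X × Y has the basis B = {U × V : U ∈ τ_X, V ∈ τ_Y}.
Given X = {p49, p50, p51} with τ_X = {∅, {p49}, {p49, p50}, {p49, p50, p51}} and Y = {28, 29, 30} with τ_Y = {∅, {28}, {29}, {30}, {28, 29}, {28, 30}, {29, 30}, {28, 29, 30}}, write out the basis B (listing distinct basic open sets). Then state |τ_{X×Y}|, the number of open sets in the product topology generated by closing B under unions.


Basis B = {∅ × ∅, {p49} × {28}, {p49} × {29}, {p49} × {30}, {p49} × {28, 29}, {p49} × {28, 30}, {p49, p50} × {28}, {p49} × {29, 30}, {p49, p50} × {29}, {p49, p50} × {30}, {p49} × {28, 29, 30}, {p49, p50, p51} × {28}, {p49, p50, p51} × {29}, {p49, p50, p51} × {30}, {p49, p50} × {28, 29}, {p49, p50} × {28, 30}, {p49, p50} × {29, 30}, {p49, p50} × {28, 29, 30}, {p49, p50, p51} × {28, 29}, {p49, p50, p51} × {28, 30}, {p49, p50, p51} × {29, 30}, {p49, p50, p51} × {28, 29, 30}}; |τ_{X×Y}| = 64.

Enumerate products U × V with U ∈ τ_X, V ∈ τ_Y (deduplicated):
  ∅ × ∅ = {} (∅)
  {p49} × {28} = {(p49,28)}
  {p49} × {29} = {(p49,29)}
  {p49} × {30} = {(p49,30)}
  {p49} × {28, 29} = {(p49,28), (p49,29)}
  {p49} × {28, 30} = {(p49,28), (p49,30)}
  {p49, p50} × {28} = {(p49,28), (p50,28)}
  {p49} × {29, 30} = {(p49,29), (p49,30)}
  {p49, p50} × {29} = {(p49,29), (p50,29)}
  {p49, p50} × {30} = {(p49,30), (p50,30)}
  {p49} × {28, 29, 30} = {(p49,28), (p49,29), (p49,30)}
  {p49, p50, p51} × {28} = {(p49,28), (p50,28), (p51,28)}
  {p49, p50, p51} × {29} = {(p49,29), (p50,29), (p51,29)}
  {p49, p50, p51} × {30} = {(p49,30), (p50,30), (p51,30)}
  {p49, p50} × {28, 29} = {(p49,28), (p49,29), (p50,28), (p50,29)}
  {p49, p50} × {28, 30} = {(p49,28), (p49,30), (p50,28), (p50,30)}
  {p49, p50} × {29, 30} = {(p49,29), (p49,30), (p50,29), (p50,30)}
  {p49, p50} × {28, 29, 30} = {(p49,28), (p49,29), (p49,30), (p50,28), (p50,29), (p50,30)}
  {p49, p50, p51} × {28, 29} = {(p49,28), (p49,29), (p50,28), (p50,29), (p51,28), (p51,29)}
  {p49, p50, p51} × {28, 30} = {(p49,28), (p49,30), (p50,28), (p50,30), (p51,28), (p51,30)}
  {p49, p50, p51} × {29, 30} = {(p49,29), (p49,30), (p50,29), (p50,30), (p51,29), (p51,30)}
  {p49, p50, p51} × {28, 29, 30} = {(p49,28), (p49,29), (p49,30), (p50,28), (p50,29), (p50,30), (p51,28), (p51,29), (p51,30)}
These 22 distinct sets form the basis B.
Close under arbitrary unions to get τ_{X×Y}; counting gives |τ_{X×Y}| = 64.


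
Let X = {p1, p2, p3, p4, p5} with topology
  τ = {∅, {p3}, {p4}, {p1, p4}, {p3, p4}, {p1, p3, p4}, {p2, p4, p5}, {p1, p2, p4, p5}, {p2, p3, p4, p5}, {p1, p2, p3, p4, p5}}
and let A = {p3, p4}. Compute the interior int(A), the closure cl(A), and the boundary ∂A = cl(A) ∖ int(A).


int(A) = {p3, p4}, cl(A) = {p1, p2, p3, p4, p5}, ∂A = {p1, p2, p5}.

Closed sets in (X, τ) are complements of opens:
  closed(X, τ) = {∅, {p1}, {p3}, {p1, p3}, {p2, p5}, {p1, p2, p5}, {p2, p3, p5}, {p1, p2, p3, p5}, {p1, p2, p4, p5}, {p1, p2, p3, p4, p5}}.
int(A) = ⋃ {U ∈ τ : U ⊆ A}. Opens contained in A: ∅, {p3}, {p4}, {p3, p4}.
Taking the union of these: int(A) = {p3, p4}.
cl(A) = ⋂ {C closed : A ⊆ C}. Closed sets containing A: {p1, p2, p3, p4, p5}.
Intersecting these: cl(A) = {p1, p2, p3, p4, p5}.
∂A = cl(A) ∖ int(A) = {p1, p2, p3, p4, p5} ∖ {p3, p4} = {p1, p2, p5}.


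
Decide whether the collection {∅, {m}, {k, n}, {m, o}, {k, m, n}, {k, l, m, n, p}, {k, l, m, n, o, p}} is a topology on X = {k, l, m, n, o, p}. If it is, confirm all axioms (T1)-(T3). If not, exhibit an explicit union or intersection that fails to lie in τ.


τ is NOT a topology on X.

Axiom (T1): ∅ ∈ τ? Yes; X ∈ τ? Yes.
Axiom (T2/T3): check pairwise unions and intersections of members of τ.
Counterexample for (T2): {k, n} ∪ {m, o} = {k, m, n, o} ∉ τ. Therefore τ is NOT a topology.


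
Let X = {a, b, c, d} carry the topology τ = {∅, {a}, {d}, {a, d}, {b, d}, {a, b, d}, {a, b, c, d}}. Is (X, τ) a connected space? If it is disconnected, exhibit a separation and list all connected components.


(X, τ) is connected.

Find clopen sets (U ∈ τ with X ∖ U ∈ τ):
  U = ∅, X ∖ U = {a, b, c, d} — both open, so U is clopen.
  U = {a, b, c, d}, X ∖ U = ∅ — both open, so U is clopen.
Only trivial clopens (∅ and X) exist, so (X, τ) is connected.
Compute connected components by grouping points that agree on all clopens:
  component: {a, b, c, d}


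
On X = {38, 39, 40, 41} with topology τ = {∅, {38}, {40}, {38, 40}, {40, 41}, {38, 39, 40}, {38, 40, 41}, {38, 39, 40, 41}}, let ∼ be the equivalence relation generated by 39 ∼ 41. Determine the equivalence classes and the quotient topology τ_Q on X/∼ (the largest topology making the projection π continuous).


X/∼ = {[38], [39=41], [40]}; |τ_Q| = 5.

Equivalence classes: [38], [39=41], [40].
Quotient map π: X → X/∼ sends 38 ↦ [38], 39 ↦ [39=41], 40 ↦ [40], 41 ↦ [39=41].
For each subset V ⊆ X/∼, compute π^{-1}(V) ⊆ X and check whether π^{-1}(V) ∈ τ. V is open in τ_Q iff π^{-1}(V) ∈ τ.
  V = {}: π^{-1}(V) = ∅ ∈ τ ✓.
  V = {[38]}: π^{-1}(V) = {38} ∈ τ ✓.
  V = {[39=41]}: π^{-1}(V) = {39, 41} ∉ τ ✗.
  V = {[38], [39=41]}: π^{-1}(V) = {38, 39, 41} ∉ τ ✗.
  V = {[40]}: π^{-1}(V) = {40} ∈ τ ✓.
  V = {[38], [40]}: π^{-1}(V) = {38, 40} ∈ τ ✓.
  V = {[39=41], [40]}: π^{-1}(V) = {39, 40, 41} ∉ τ ✗.
  V = {[38], [39=41], [40]}: π^{-1}(V) = {38, 39, 40, 41} ∈ τ ✓.
Open sets in the quotient: τ_Q = {{}, {[38]}, {[40]}, {[38], [40]}, {[38], [39=41], [40]}} (5 elements).


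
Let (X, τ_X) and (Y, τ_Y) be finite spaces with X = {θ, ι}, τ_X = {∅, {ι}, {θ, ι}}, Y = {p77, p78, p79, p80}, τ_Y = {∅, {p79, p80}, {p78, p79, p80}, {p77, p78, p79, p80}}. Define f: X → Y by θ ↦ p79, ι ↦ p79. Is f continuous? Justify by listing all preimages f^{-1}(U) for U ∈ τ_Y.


f IS continuous.

Compute f^{-1}(U) for each U ∈ τ_Y:
  U = ∅: f^{-1}(U) = ∅ ∈ τ_X ✓.
  U = {p79, p80}: f^{-1}(U) = {θ, ι} ∈ τ_X ✓.
  U = {p78, p79, p80}: f^{-1}(U) = {θ, ι} ∈ τ_X ✓.
  U = {p77, p78, p79, p80}: f^{-1}(U) = {θ, ι} ∈ τ_X ✓.
Every preimage lies in τ_X, so f IS continuous.


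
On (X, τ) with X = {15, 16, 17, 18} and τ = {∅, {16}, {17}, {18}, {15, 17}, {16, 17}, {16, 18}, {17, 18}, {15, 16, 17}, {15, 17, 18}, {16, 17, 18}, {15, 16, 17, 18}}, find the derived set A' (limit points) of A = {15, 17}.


A' = {15}

For each x ∈ X, list the open sets U ∈ τ with x ∈ U, then check whether U ∩ (A ∖ {x}) ≠ ∅ for every such U.
  x = 15: opens ∋ x are {15, 17}, {15, 16, 17}, {15, 17, 18}, {15, 16, 17, 18}; each meets A ∖ {15}, so x IS a limit point.
  x = 16: open {16} ∋ x has {16} ∩ (A ∖ {16}) = ∅, so x is NOT a limit point.
  x = 17: open {17} ∋ x has {17} ∩ (A ∖ {17}) = ∅, so x is NOT a limit point.
  x = 18: open {18} ∋ x has {18} ∩ (A ∖ {18}) = ∅, so x is NOT a limit point.
Collecting: A' = {15}.


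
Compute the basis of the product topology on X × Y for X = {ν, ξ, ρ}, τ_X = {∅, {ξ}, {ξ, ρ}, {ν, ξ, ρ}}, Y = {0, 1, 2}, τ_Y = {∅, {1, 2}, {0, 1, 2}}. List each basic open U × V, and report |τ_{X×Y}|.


Basis B = {∅ × ∅, {ξ} × {1, 2}, {ξ} × {0, 1, 2}, {ξ, ρ} × {1, 2}, {ν, ξ, ρ} × {1, 2}, {ξ, ρ} × {0, 1, 2}, {ν, ξ, ρ} × {0, 1, 2}}; |τ_{X×Y}| = 10.

Enumerate products U × V with U ∈ τ_X, V ∈ τ_Y (deduplicated):
  ∅ × ∅ = {} (∅)
  {ξ} × {1, 2} = {(ξ,1), (ξ,2)}
  {ξ} × {0, 1, 2} = {(ξ,0), (ξ,1), (ξ,2)}
  {ξ, ρ} × {1, 2} = {(ξ,1), (ξ,2), (ρ,1), (ρ,2)}
  {ν, ξ, ρ} × {1, 2} = {(ν,1), (ν,2), (ξ,1), (ξ,2), (ρ,1), (ρ,2)}
  {ξ, ρ} × {0, 1, 2} = {(ξ,0), (ξ,1), (ξ,2), (ρ,0), (ρ,1), (ρ,2)}
  {ν, ξ, ρ} × {0, 1, 2} = {(ν,0), (ν,1), (ν,2), (ξ,0), (ξ,1), (ξ,2), (ρ,0), (ρ,1), (ρ,2)}
These 7 distinct sets form the basis B.
Close under arbitrary unions to get τ_{X×Y}; counting gives |τ_{X×Y}| = 10.


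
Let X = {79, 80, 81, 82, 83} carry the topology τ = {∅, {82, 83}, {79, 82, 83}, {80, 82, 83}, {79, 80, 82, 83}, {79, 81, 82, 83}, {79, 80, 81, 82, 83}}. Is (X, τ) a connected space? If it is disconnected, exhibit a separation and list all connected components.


(X, τ) is connected.

Find clopen sets (U ∈ τ with X ∖ U ∈ τ):
  U = ∅, X ∖ U = {79, 80, 81, 82, 83} — both open, so U is clopen.
  U = {79, 80, 81, 82, 83}, X ∖ U = ∅ — both open, so U is clopen.
Only trivial clopens (∅ and X) exist, so (X, τ) is connected.
Compute connected components by grouping points that agree on all clopens:
  component: {79, 80, 81, 82, 83}


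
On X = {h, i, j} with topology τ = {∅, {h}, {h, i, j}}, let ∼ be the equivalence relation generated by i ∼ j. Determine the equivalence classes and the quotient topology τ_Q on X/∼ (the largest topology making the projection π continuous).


X/∼ = {[h], [i=j]}; |τ_Q| = 3.

Equivalence classes: [h], [i=j].
Quotient map π: X → X/∼ sends h ↦ [h], i ↦ [i=j], j ↦ [i=j].
For each subset V ⊆ X/∼, compute π^{-1}(V) ⊆ X and check whether π^{-1}(V) ∈ τ. V is open in τ_Q iff π^{-1}(V) ∈ τ.
  V = {}: π^{-1}(V) = ∅ ∈ τ ✓.
  V = {[h]}: π^{-1}(V) = {h} ∈ τ ✓.
  V = {[i=j]}: π^{-1}(V) = {i, j} ∉ τ ✗.
  V = {[h], [i=j]}: π^{-1}(V) = {h, i, j} ∈ τ ✓.
Open sets in the quotient: τ_Q = {{}, {[h]}, {[h], [i=j]}} (3 elements).


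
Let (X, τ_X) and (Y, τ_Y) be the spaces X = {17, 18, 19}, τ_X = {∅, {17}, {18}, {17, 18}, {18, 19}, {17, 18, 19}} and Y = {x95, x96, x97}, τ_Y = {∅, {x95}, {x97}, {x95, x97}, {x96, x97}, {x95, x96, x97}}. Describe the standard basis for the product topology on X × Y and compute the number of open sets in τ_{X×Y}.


Basis B = {∅ × ∅, {17} × {x95}, {17} × {x97}, {18} × {x95}, {18} × {x97}, {17} × {x95, x97}, {17, 18} × {x95}, {17} × {x96, x97}, {17, 18} × {x97}, {18} × {x95, x97}, {18, 19} × {x95}, {18} × {x96, x97}, {18, 19} × {x97}, {17} × {x95, x96, x97}, {17, 18, 19} × {x95}, {17, 18, 19} × {x97}, {18} × {x95, x96, x97}, {17, 18} × {x95, x97}, {17, 18} × {x96, x97}, {18, 19} × {x95, x97}, {18, 19} × {x96, x97}, {17, 18} × {x95, x96, x97}, {17, 18, 19} × {x95, x97}, {17, 18, 19} × {x96, x97}, {18, 19} × {x95, x96, x97}, {17, 18, 19} × {x95, x96, x97}}; |τ_{X×Y}| = 108.

Enumerate products U × V with U ∈ τ_X, V ∈ τ_Y (deduplicated):
  ∅ × ∅ = {} (∅)
  {17} × {x95} = {(17,x95)}
  {17} × {x97} = {(17,x97)}
  {18} × {x95} = {(18,x95)}
  {18} × {x97} = {(18,x97)}
  {17} × {x95, x97} = {(17,x95), (17,x97)}
  {17, 18} × {x95} = {(17,x95), (18,x95)}
  {17} × {x96, x97} = {(17,x96), (17,x97)}
  {17, 18} × {x97} = {(17,x97), (18,x97)}
  {18} × {x95, x97} = {(18,x95), (18,x97)}
  {18, 19} × {x95} = {(18,x95), (19,x95)}
  {18} × {x96, x97} = {(18,x96), (18,x97)}
  {18, 19} × {x97} = {(18,x97), (19,x97)}
  {17} × {x95, x96, x97} = {(17,x95), (17,x96), (17,x97)}
  {17, 18, 19} × {x95} = {(17,x95), (18,x95), (19,x95)}
  {17, 18, 19} × {x97} = {(17,x97), (18,x97), (19,x97)}
  {18} × {x95, x96, x97} = {(18,x95), (18,x96), (18,x97)}
  {17, 18} × {x95, x97} = {(17,x95), (17,x97), (18,x95), (18,x97)}
  {17, 18} × {x96, x97} = {(17,x96), (17,x97), (18,x96), (18,x97)}
  {18, 19} × {x95, x97} = {(18,x95), (18,x97), (19,x95), (19,x97)}
  {18, 19} × {x96, x97} = {(18,x96), (18,x97), (19,x96), (19,x97)}
  {17, 18} × {x95, x96, x97} = {(17,x95), (17,x96), (17,x97), (18,x95), (18,x96), (18,x97)}
  {17, 18, 19} × {x95, x97} = {(17,x95), (17,x97), (18,x95), (18,x97), (19,x95), (19,x97)}
  {17, 18, 19} × {x96, x97} = {(17,x96), (17,x97), (18,x96), (18,x97), (19,x96), (19,x97)}
  {18, 19} × {x95, x96, x97} = {(18,x95), (18,x96), (18,x97), (19,x95), (19,x96), (19,x97)}
  {17, 18, 19} × {x95, x96, x97} = {(17,x95), (17,x96), (17,x97), (18,x95), (18,x96), (18,x97), (19,x95), (19,x96), (19,x97)}
These 26 distinct sets form the basis B.
Close under arbitrary unions to get τ_{X×Y}; counting gives |τ_{X×Y}| = 108.


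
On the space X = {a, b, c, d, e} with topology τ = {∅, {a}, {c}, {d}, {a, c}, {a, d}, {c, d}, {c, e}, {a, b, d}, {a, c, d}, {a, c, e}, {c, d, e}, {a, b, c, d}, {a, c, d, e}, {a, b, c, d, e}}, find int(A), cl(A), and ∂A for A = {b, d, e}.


int(A) = {d}, cl(A) = {b, d, e}, ∂A = {b, e}.

Closed sets in (X, τ) are complements of opens:
  closed(X, τ) = {∅, {b}, {e}, {a, b}, {b, d}, {b, e}, {c, e}, {a, b, d}, {a, b, e}, {b, c, e}, {b, d, e}, {a, b, c, e}, {a, b, d, e}, {b, c, d, e}, {a, b, c, d, e}}.
int(A) = ⋃ {U ∈ τ : U ⊆ A}. Opens contained in A: ∅, {d}.
Taking the union of these: int(A) = {d}.
cl(A) = ⋂ {C closed : A ⊆ C}. Closed sets containing A: {b, d, e}, {a, b, d, e}, {b, c, d, e}, {a, b, c, d, e}.
Intersecting these: cl(A) = {b, d, e}.
∂A = cl(A) ∖ int(A) = {b, d, e} ∖ {d} = {b, e}.


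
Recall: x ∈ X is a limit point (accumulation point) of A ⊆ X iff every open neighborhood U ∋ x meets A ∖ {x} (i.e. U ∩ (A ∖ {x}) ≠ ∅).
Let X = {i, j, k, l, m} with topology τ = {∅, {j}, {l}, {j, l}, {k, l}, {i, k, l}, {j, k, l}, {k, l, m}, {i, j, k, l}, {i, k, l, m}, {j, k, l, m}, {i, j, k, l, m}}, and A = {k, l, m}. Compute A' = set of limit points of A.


A' = {i, k, m}

For each x ∈ X, list the open sets U ∈ τ with x ∈ U, then check whether U ∩ (A ∖ {x}) ≠ ∅ for every such U.
  x = i: opens ∋ x are {i, k, l}, {i, j, k, l}, {i, k, l, m}, {i, j, k, l, m}; each meets A ∖ {i}, so x IS a limit point.
  x = j: open {j} ∋ x has {j} ∩ (A ∖ {j}) = ∅, so x is NOT a limit point.
  x = k: opens ∋ x are {k, l}, {i, k, l}, {j, k, l}, {k, l, m}, {i, j, k, l}, {i, k, l, m}, {j, k, l, m}, {i, j, k, l, m}; each meets A ∖ {k}, so x IS a limit point.
  x = l: open {l} ∋ x has {l} ∩ (A ∖ {l}) = ∅, so x is NOT a limit point.
  x = m: opens ∋ x are {k, l, m}, {i, k, l, m}, {j, k, l, m}, {i, j, k, l, m}; each meets A ∖ {m}, so x IS a limit point.
Collecting: A' = {i, k, m}.


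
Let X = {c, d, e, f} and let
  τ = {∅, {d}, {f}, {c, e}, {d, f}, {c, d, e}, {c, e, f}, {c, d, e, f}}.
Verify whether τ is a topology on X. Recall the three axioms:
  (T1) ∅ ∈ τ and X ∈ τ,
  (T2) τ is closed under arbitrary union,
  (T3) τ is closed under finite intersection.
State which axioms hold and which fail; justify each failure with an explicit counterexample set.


τ IS a topology on X.

Axiom (T1): ∅ ∈ τ? Yes; X ∈ τ? Yes.
Axiom (T2/T3): check pairwise unions and intersections of members of τ.
All pairwise intersections and unions checked — each lies in τ. Therefore τ satisfies (T1), (T2), (T3): it IS a topology on X.


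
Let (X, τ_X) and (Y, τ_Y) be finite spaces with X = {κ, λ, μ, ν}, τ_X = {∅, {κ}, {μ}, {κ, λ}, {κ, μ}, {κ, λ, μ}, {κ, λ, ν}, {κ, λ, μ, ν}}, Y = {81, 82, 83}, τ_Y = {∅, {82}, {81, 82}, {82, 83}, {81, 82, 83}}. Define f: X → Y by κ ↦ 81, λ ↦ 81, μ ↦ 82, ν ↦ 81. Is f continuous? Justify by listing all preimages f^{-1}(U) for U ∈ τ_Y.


f IS continuous.

Compute f^{-1}(U) for each U ∈ τ_Y:
  U = ∅: f^{-1}(U) = ∅ ∈ τ_X ✓.
  U = {82}: f^{-1}(U) = {μ} ∈ τ_X ✓.
  U = {81, 82}: f^{-1}(U) = {κ, λ, μ, ν} ∈ τ_X ✓.
  U = {82, 83}: f^{-1}(U) = {μ} ∈ τ_X ✓.
  U = {81, 82, 83}: f^{-1}(U) = {κ, λ, μ, ν} ∈ τ_X ✓.
Every preimage lies in τ_X, so f IS continuous.


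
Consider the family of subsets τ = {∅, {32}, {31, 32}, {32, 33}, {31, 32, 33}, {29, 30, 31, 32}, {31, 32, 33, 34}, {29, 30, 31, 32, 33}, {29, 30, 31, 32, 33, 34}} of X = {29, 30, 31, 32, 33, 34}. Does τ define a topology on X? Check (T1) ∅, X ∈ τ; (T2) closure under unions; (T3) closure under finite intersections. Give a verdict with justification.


τ IS a topology on X.

Axiom (T1): ∅ ∈ τ? Yes; X ∈ τ? Yes.
Axiom (T2/T3): check pairwise unions and intersections of members of τ.
All pairwise intersections and unions checked — each lies in τ. Therefore τ satisfies (T1), (T2), (T3): it IS a topology on X.


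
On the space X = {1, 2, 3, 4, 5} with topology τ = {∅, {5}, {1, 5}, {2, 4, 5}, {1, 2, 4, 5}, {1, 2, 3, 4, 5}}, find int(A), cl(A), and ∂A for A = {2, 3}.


int(A) = ∅, cl(A) = {2, 3, 4}, ∂A = {2, 3, 4}.

Closed sets in (X, τ) are complements of opens:
  closed(X, τ) = {∅, {3}, {1, 3}, {2, 3, 4}, {1, 2, 3, 4}, {1, 2, 3, 4, 5}}.
int(A) = ⋃ {U ∈ τ : U ⊆ A}. Opens contained in A: ∅.
Taking the union of these: int(A) = ∅.
cl(A) = ⋂ {C closed : A ⊆ C}. Closed sets containing A: {2, 3, 4}, {1, 2, 3, 4}, {1, 2, 3, 4, 5}.
Intersecting these: cl(A) = {2, 3, 4}.
∂A = cl(A) ∖ int(A) = {2, 3, 4} ∖ ∅ = {2, 3, 4}.


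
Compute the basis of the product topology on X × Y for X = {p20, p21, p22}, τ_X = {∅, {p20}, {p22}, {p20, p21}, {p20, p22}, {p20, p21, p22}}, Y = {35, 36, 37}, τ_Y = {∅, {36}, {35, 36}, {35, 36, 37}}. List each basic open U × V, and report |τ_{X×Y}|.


Basis B = {∅ × ∅, {p20} × {36}, {p22} × {36}, {p20} × {35, 36}, {p20, p21} × {36}, {p20, p22} × {36}, {p22} × {35, 36}, {p20} × {35, 36, 37}, {p20, p21, p22} × {36}, {p22} × {35, 36, 37}, {p20, p21} × {35, 36}, {p20, p22} × {35, 36}, {p20, p21} × {35, 36, 37}, {p20, p22} × {35, 36, 37}, {p20, p21, p22} × {35, 36}, {p20, p21, p22} × {35, 36, 37}}; |τ_{X×Y}| = 40.

Enumerate products U × V with U ∈ τ_X, V ∈ τ_Y (deduplicated):
  ∅ × ∅ = {} (∅)
  {p20} × {36} = {(p20,36)}
  {p22} × {36} = {(p22,36)}
  {p20} × {35, 36} = {(p20,35), (p20,36)}
  {p20, p21} × {36} = {(p20,36), (p21,36)}
  {p20, p22} × {36} = {(p20,36), (p22,36)}
  {p22} × {35, 36} = {(p22,35), (p22,36)}
  {p20} × {35, 36, 37} = {(p20,35), (p20,36), (p20,37)}
  {p20, p21, p22} × {36} = {(p20,36), (p21,36), (p22,36)}
  {p22} × {35, 36, 37} = {(p22,35), (p22,36), (p22,37)}
  {p20, p21} × {35, 36} = {(p20,35), (p20,36), (p21,35), (p21,36)}
  {p20, p22} × {35, 36} = {(p20,35), (p20,36), (p22,35), (p22,36)}
  {p20, p21} × {35, 36, 37} = {(p20,35), (p20,36), (p20,37), (p21,35), (p21,36), (p21,37)}
  {p20, p22} × {35, 36, 37} = {(p20,35), (p20,36), (p20,37), (p22,35), (p22,36), (p22,37)}
  {p20, p21, p22} × {35, 36} = {(p20,35), (p20,36), (p21,35), (p21,36), (p22,35), (p22,36)}
  {p20, p21, p22} × {35, 36, 37} = {(p20,35), (p20,36), (p20,37), (p21,35), (p21,36), (p21,37), (p22,35), (p22,36), (p22,37)}
These 16 distinct sets form the basis B.
Close under arbitrary unions to get τ_{X×Y}; counting gives |τ_{X×Y}| = 40.


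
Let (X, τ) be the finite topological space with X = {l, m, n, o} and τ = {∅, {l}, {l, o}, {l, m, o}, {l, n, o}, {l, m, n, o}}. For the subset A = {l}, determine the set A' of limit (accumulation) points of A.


A' = {m, n, o}

For each x ∈ X, list the open sets U ∈ τ with x ∈ U, then check whether U ∩ (A ∖ {x}) ≠ ∅ for every such U.
  x = l: open {l} ∋ x has {l} ∩ (A ∖ {l}) = ∅, so x is NOT a limit point.
  x = m: opens ∋ x are {l, m, o}, {l, m, n, o}; each meets A ∖ {m}, so x IS a limit point.
  x = n: opens ∋ x are {l, n, o}, {l, m, n, o}; each meets A ∖ {n}, so x IS a limit point.
  x = o: opens ∋ x are {l, o}, {l, m, o}, {l, n, o}, {l, m, n, o}; each meets A ∖ {o}, so x IS a limit point.
Collecting: A' = {m, n, o}.


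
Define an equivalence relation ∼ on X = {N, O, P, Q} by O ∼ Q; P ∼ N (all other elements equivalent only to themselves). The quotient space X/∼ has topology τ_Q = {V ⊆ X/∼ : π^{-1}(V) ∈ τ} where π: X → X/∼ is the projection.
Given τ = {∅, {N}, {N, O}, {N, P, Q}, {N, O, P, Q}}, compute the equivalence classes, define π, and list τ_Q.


X/∼ = {[N=P], [O=Q]}; |τ_Q| = 2.

Equivalence classes: [N=P], [O=Q].
Quotient map π: X → X/∼ sends N ↦ [N=P], O ↦ [O=Q], P ↦ [N=P], Q ↦ [O=Q].
For each subset V ⊆ X/∼, compute π^{-1}(V) ⊆ X and check whether π^{-1}(V) ∈ τ. V is open in τ_Q iff π^{-1}(V) ∈ τ.
  V = {}: π^{-1}(V) = ∅ ∈ τ ✓.
  V = {[N=P]}: π^{-1}(V) = {N, P} ∉ τ ✗.
  V = {[O=Q]}: π^{-1}(V) = {O, Q} ∉ τ ✗.
  V = {[N=P], [O=Q]}: π^{-1}(V) = {N, O, P, Q} ∈ τ ✓.
Open sets in the quotient: τ_Q = {{}, {[N=P], [O=Q]}} (2 elements).


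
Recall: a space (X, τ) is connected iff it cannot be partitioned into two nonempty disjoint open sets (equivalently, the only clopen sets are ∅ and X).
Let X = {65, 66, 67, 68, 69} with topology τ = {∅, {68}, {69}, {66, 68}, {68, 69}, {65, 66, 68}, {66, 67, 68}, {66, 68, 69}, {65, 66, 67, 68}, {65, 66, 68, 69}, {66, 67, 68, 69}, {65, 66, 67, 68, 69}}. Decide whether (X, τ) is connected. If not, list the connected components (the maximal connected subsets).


(X, τ) is disconnected; components = [{69}, {65, 66, 67, 68}].

Find clopen sets (U ∈ τ with X ∖ U ∈ τ):
  U = ∅, X ∖ U = {65, 66, 67, 68, 69} — both open, so U is clopen.
  U = {69}, X ∖ U = {65, 66, 67, 68} — both open, so U is clopen.
  U = {65, 66, 67, 68}, X ∖ U = {69} — both open, so U is clopen.
  U = {65, 66, 67, 68, 69}, X ∖ U = ∅ — both open, so U is clopen.
Nontrivial clopen(s) exist: e.g. {69}. So (X, τ) is disconnected.
Compute connected components by grouping points that agree on all clopens:
  component: {69}
  component: {65, 66, 67, 68}


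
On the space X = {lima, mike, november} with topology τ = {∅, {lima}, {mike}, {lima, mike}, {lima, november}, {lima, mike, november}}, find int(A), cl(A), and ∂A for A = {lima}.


int(A) = {lima}, cl(A) = {lima, november}, ∂A = {november}.

Closed sets in (X, τ) are complements of opens:
  closed(X, τ) = {∅, {mike}, {november}, {lima, november}, {mike, november}, {lima, mike, november}}.
int(A) = ⋃ {U ∈ τ : U ⊆ A}. Opens contained in A: ∅, {lima}.
Taking the union of these: int(A) = {lima}.
cl(A) = ⋂ {C closed : A ⊆ C}. Closed sets containing A: {lima, november}, {lima, mike, november}.
Intersecting these: cl(A) = {lima, november}.
∂A = cl(A) ∖ int(A) = {lima, november} ∖ {lima} = {november}.


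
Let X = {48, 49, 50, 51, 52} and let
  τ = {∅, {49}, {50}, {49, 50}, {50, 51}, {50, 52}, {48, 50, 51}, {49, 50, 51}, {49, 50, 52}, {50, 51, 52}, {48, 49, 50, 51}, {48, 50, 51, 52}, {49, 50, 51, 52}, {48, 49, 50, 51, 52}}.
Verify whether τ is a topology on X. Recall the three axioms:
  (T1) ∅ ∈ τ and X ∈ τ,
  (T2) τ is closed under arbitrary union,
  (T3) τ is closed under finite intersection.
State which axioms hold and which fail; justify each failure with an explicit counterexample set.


τ IS a topology on X.

Axiom (T1): ∅ ∈ τ? Yes; X ∈ τ? Yes.
Axiom (T2/T3): check pairwise unions and intersections of members of τ.
All pairwise intersections and unions checked — each lies in τ. Therefore τ satisfies (T1), (T2), (T3): it IS a topology on X.


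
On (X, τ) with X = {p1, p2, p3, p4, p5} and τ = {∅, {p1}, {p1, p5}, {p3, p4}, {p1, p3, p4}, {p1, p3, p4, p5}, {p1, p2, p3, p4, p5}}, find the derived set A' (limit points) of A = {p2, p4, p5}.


A' = {p2, p3}

For each x ∈ X, list the open sets U ∈ τ with x ∈ U, then check whether U ∩ (A ∖ {x}) ≠ ∅ for every such U.
  x = p1: open {p1} ∋ x has {p1} ∩ (A ∖ {p1}) = ∅, so x is NOT a limit point.
  x = p2: opens ∋ x are {p1, p2, p3, p4, p5}; each meets A ∖ {p2}, so x IS a limit point.
  x = p3: opens ∋ x are {p3, p4}, {p1, p3, p4}, {p1, p3, p4, p5}, {p1, p2, p3, p4, p5}; each meets A ∖ {p3}, so x IS a limit point.
  x = p4: open {p3, p4} ∋ x has {p3, p4} ∩ (A ∖ {p4}) = ∅, so x is NOT a limit point.
  x = p5: open {p1, p5} ∋ x has {p1, p5} ∩ (A ∖ {p5}) = ∅, so x is NOT a limit point.
Collecting: A' = {p2, p3}.


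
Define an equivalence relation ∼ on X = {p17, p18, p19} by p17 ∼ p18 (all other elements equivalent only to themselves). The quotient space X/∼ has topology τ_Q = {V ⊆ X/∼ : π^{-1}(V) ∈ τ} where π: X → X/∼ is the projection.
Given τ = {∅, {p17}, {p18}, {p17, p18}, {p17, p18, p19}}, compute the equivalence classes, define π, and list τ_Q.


X/∼ = {[p17=p18], [p19]}; |τ_Q| = 3.

Equivalence classes: [p17=p18], [p19].
Quotient map π: X → X/∼ sends p17 ↦ [p17=p18], p18 ↦ [p17=p18], p19 ↦ [p19].
For each subset V ⊆ X/∼, compute π^{-1}(V) ⊆ X and check whether π^{-1}(V) ∈ τ. V is open in τ_Q iff π^{-1}(V) ∈ τ.
  V = {}: π^{-1}(V) = ∅ ∈ τ ✓.
  V = {[p17=p18]}: π^{-1}(V) = {p17, p18} ∈ τ ✓.
  V = {[p19]}: π^{-1}(V) = {p19} ∉ τ ✗.
  V = {[p17=p18], [p19]}: π^{-1}(V) = {p17, p18, p19} ∈ τ ✓.
Open sets in the quotient: τ_Q = {{}, {[p17=p18]}, {[p17=p18], [p19]}} (3 elements).


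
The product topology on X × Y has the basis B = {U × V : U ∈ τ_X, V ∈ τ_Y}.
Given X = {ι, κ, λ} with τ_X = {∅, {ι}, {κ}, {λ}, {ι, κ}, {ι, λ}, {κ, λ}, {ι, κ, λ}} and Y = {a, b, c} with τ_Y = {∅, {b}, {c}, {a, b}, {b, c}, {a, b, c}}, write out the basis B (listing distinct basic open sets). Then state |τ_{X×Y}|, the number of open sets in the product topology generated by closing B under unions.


Basis B = {∅ × ∅, {ι} × {b}, {ι} × {c}, {κ} × {b}, {κ} × {c}, {λ} × {b}, {λ} × {c}, {ι} × {a, b}, {ι} × {b, c}, {ι, κ} × {b}, {ι, λ} × {b}, {ι, κ} × {c}, {ι, λ} × {c}, {κ} × {a, b}, {κ} × {b, c}, {κ, λ} × {b}, {κ, λ} × {c}, {λ} × {a, b}, {λ} × {b, c}, {ι} × {a, b, c}, {ι, κ, λ} × {b}, {ι, κ, λ} × {c}, {κ} × {a, b, c}, {λ} × {a, b, c}, {ι, κ} × {a, b}, {ι, λ} × {a, b}, {ι, κ} × {b, c}, {ι, λ} × {b, c}, {κ, λ} × {a, b}, {κ, λ} × {b, c}, {ι, κ} × {a, b, c}, {ι, λ} × {a, b, c}, {ι, κ, λ} × {a, b}, {ι, κ, λ} × {b, c}, {κ, λ} × {a, b, c}, {ι, κ, λ} × {a, b, c}}; |τ_{X×Y}| = 216.

Enumerate products U × V with U ∈ τ_X, V ∈ τ_Y (deduplicated):
  ∅ × ∅ = {} (∅)
  {ι} × {b} = {(ι,b)}
  {ι} × {c} = {(ι,c)}
  {κ} × {b} = {(κ,b)}
  {κ} × {c} = {(κ,c)}
  {λ} × {b} = {(λ,b)}
  {λ} × {c} = {(λ,c)}
  {ι} × {a, b} = {(ι,a), (ι,b)}
  {ι} × {b, c} = {(ι,b), (ι,c)}
  {ι, κ} × {b} = {(ι,b), (κ,b)}
  {ι, λ} × {b} = {(ι,b), (λ,b)}
  {ι, κ} × {c} = {(ι,c), (κ,c)}
  {ι, λ} × {c} = {(ι,c), (λ,c)}
  {κ} × {a, b} = {(κ,a), (κ,b)}
  {κ} × {b, c} = {(κ,b), (κ,c)}
  {κ, λ} × {b} = {(κ,b), (λ,b)}
  {κ, λ} × {c} = {(κ,c), (λ,c)}
  {λ} × {a, b} = {(λ,a), (λ,b)}
  {λ} × {b, c} = {(λ,b), (λ,c)}
  {ι} × {a, b, c} = {(ι,a), (ι,b), (ι,c)}
  {ι, κ, λ} × {b} = {(ι,b), (κ,b), (λ,b)}
  {ι, κ, λ} × {c} = {(ι,c), (κ,c), (λ,c)}
  {κ} × {a, b, c} = {(κ,a), (κ,b), (κ,c)}
  {λ} × {a, b, c} = {(λ,a), (λ,b), (λ,c)}
  {ι, κ} × {a, b} = {(ι,a), (ι,b), (κ,a), (κ,b)}
  {ι, λ} × {a, b} = {(ι,a), (ι,b), (λ,a), (λ,b)}
  {ι, κ} × {b, c} = {(ι,b), (ι,c), (κ,b), (κ,c)}
  {ι, λ} × {b, c} = {(ι,b), (ι,c), (λ,b), (λ,c)}
  {κ, λ} × {a, b} = {(κ,a), (κ,b), (λ,a), (λ,b)}
  {κ, λ} × {b, c} = {(κ,b), (κ,c), (λ,b), (λ,c)}
  {ι, κ} × {a, b, c} = {(ι,a), (ι,b), (ι,c), (κ,a), (κ,b), (κ,c)}
  {ι, λ} × {a, b, c} = {(ι,a), (ι,b), (ι,c), (λ,a), (λ,b), (λ,c)}
  {ι, κ, λ} × {a, b} = {(ι,a), (ι,b), (κ,a), (κ,b), (λ,a), (λ,b)}
  {ι, κ, λ} × {b, c} = {(ι,b), (ι,c), (κ,b), (κ,c), (λ,b), (λ,c)}
  {κ, λ} × {a, b, c} = {(κ,a), (κ,b), (κ,c), (λ,a), (λ,b), (λ,c)}
  {ι, κ, λ} × {a, b, c} = {(ι,a), (ι,b), (ι,c), (κ,a), (κ,b), (κ,c), (λ,a), (λ,b), (λ,c)}
These 36 distinct sets form the basis B.
Close under arbitrary unions to get τ_{X×Y}; counting gives |τ_{X×Y}| = 216.


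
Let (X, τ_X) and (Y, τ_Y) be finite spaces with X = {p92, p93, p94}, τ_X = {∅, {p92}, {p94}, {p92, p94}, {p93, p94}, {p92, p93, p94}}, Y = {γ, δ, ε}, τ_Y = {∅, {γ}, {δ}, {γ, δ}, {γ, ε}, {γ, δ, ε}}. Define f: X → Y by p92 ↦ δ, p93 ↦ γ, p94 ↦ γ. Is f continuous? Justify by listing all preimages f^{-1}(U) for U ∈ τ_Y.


f IS continuous.

Compute f^{-1}(U) for each U ∈ τ_Y:
  U = ∅: f^{-1}(U) = ∅ ∈ τ_X ✓.
  U = {γ}: f^{-1}(U) = {p93, p94} ∈ τ_X ✓.
  U = {δ}: f^{-1}(U) = {p92} ∈ τ_X ✓.
  U = {γ, δ}: f^{-1}(U) = {p92, p93, p94} ∈ τ_X ✓.
  U = {γ, ε}: f^{-1}(U) = {p93, p94} ∈ τ_X ✓.
  U = {γ, δ, ε}: f^{-1}(U) = {p92, p93, p94} ∈ τ_X ✓.
Every preimage lies in τ_X, so f IS continuous.


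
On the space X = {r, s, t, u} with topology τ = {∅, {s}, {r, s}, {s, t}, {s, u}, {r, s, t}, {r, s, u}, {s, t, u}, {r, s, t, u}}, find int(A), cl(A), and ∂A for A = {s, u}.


int(A) = {s, u}, cl(A) = {r, s, t, u}, ∂A = {r, t}.

Closed sets in (X, τ) are complements of opens:
  closed(X, τ) = {∅, {r}, {t}, {u}, {r, t}, {r, u}, {t, u}, {r, t, u}, {r, s, t, u}}.
int(A) = ⋃ {U ∈ τ : U ⊆ A}. Opens contained in A: ∅, {s}, {s, u}.
Taking the union of these: int(A) = {s, u}.
cl(A) = ⋂ {C closed : A ⊆ C}. Closed sets containing A: {r, s, t, u}.
Intersecting these: cl(A) = {r, s, t, u}.
∂A = cl(A) ∖ int(A) = {r, s, t, u} ∖ {s, u} = {r, t}.


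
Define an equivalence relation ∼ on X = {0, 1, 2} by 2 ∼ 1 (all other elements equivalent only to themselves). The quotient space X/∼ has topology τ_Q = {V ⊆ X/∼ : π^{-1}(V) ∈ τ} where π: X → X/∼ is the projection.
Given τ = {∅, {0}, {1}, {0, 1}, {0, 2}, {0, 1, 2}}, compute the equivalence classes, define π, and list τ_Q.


X/∼ = {[0], [1=2]}; |τ_Q| = 3.

Equivalence classes: [0], [1=2].
Quotient map π: X → X/∼ sends 0 ↦ [0], 1 ↦ [1=2], 2 ↦ [1=2].
For each subset V ⊆ X/∼, compute π^{-1}(V) ⊆ X and check whether π^{-1}(V) ∈ τ. V is open in τ_Q iff π^{-1}(V) ∈ τ.
  V = {}: π^{-1}(V) = ∅ ∈ τ ✓.
  V = {[0]}: π^{-1}(V) = {0} ∈ τ ✓.
  V = {[1=2]}: π^{-1}(V) = {1, 2} ∉ τ ✗.
  V = {[0], [1=2]}: π^{-1}(V) = {0, 1, 2} ∈ τ ✓.
Open sets in the quotient: τ_Q = {{}, {[0]}, {[0], [1=2]}} (3 elements).


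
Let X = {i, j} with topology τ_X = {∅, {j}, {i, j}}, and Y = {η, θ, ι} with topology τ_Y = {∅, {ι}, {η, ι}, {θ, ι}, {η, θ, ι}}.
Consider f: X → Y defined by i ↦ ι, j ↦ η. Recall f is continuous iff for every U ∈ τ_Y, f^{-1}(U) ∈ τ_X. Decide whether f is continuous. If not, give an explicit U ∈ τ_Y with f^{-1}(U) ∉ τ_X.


f is NOT continuous.

Compute f^{-1}(U) for each U ∈ τ_Y:
  U = ∅: f^{-1}(U) = ∅ ∈ τ_X ✓.
  U = {ι}: f^{-1}(U) = {i} ∉ τ_X ✗.
  U = {η, ι}: f^{-1}(U) = {i, j} ∈ τ_X ✓.
  U = {θ, ι}: f^{-1}(U) = {i} ∉ τ_X ✗.
  U = {η, θ, ι}: f^{-1}(U) = {i, j} ∈ τ_X ✓.
Found U = {ι} with f^{-1}(U) = {i} not in τ_X. Therefore f is NOT continuous.


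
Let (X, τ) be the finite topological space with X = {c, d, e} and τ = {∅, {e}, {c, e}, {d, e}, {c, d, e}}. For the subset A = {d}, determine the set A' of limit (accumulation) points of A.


A' = ∅

For each x ∈ X, list the open sets U ∈ τ with x ∈ U, then check whether U ∩ (A ∖ {x}) ≠ ∅ for every such U.
  x = c: open {c, e} ∋ x has {c, e} ∩ (A ∖ {c}) = ∅, so x is NOT a limit point.
  x = d: open {d, e} ∋ x has {d, e} ∩ (A ∖ {d}) = ∅, so x is NOT a limit point.
  x = e: open {e} ∋ x has {e} ∩ (A ∖ {e}) = ∅, so x is NOT a limit point.
Collecting: A' = ∅.


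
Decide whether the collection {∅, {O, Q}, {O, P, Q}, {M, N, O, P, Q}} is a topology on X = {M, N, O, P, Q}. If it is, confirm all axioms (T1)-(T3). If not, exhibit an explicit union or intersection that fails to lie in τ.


τ IS a topology on X.

Axiom (T1): ∅ ∈ τ? Yes; X ∈ τ? Yes.
Axiom (T2/T3): check pairwise unions and intersections of members of τ.
All pairwise intersections and unions checked — each lies in τ. Therefore τ satisfies (T1), (T2), (T3): it IS a topology on X.


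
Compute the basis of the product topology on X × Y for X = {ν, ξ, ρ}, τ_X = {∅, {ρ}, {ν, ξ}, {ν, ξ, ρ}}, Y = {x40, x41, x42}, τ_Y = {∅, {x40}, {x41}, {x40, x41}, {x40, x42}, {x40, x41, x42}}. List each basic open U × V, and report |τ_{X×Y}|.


Basis B = {∅ × ∅, {ρ} × {x40}, {ρ} × {x41}, {ν, ξ} × {x40}, {ν, ξ} × {x41}, {ρ} × {x40, x41}, {ρ} × {x40, x42}, {ν, ξ, ρ} × {x40}, {ν, ξ, ρ} × {x41}, {ρ} × {x40, x41, x42}, {ν, ξ} × {x40, x41}, {ν, ξ} × {x40, x42}, {ν, ξ} × {x40, x41, x42}, {ν, ξ, ρ} × {x40, x41}, {ν, ξ, ρ} × {x40, x42}, {ν, ξ, ρ} × {x40, x41, x42}}; |τ_{X×Y}| = 36.

Enumerate products U × V with U ∈ τ_X, V ∈ τ_Y (deduplicated):
  ∅ × ∅ = {} (∅)
  {ρ} × {x40} = {(ρ,x40)}
  {ρ} × {x41} = {(ρ,x41)}
  {ν, ξ} × {x40} = {(ν,x40), (ξ,x40)}
  {ν, ξ} × {x41} = {(ν,x41), (ξ,x41)}
  {ρ} × {x40, x41} = {(ρ,x40), (ρ,x41)}
  {ρ} × {x40, x42} = {(ρ,x40), (ρ,x42)}
  {ν, ξ, ρ} × {x40} = {(ν,x40), (ξ,x40), (ρ,x40)}
  {ν, ξ, ρ} × {x41} = {(ν,x41), (ξ,x41), (ρ,x41)}
  {ρ} × {x40, x41, x42} = {(ρ,x40), (ρ,x41), (ρ,x42)}
  {ν, ξ} × {x40, x41} = {(ν,x40), (ν,x41), (ξ,x40), (ξ,x41)}
  {ν, ξ} × {x40, x42} = {(ν,x40), (ν,x42), (ξ,x40), (ξ,x42)}
  {ν, ξ} × {x40, x41, x42} = {(ν,x40), (ν,x41), (ν,x42), (ξ,x40), (ξ,x41), (ξ,x42)}
  {ν, ξ, ρ} × {x40, x41} = {(ν,x40), (ν,x41), (ξ,x40), (ξ,x41), (ρ,x40), (ρ,x41)}
  {ν, ξ, ρ} × {x40, x42} = {(ν,x40), (ν,x42), (ξ,x40), (ξ,x42), (ρ,x40), (ρ,x42)}
  {ν, ξ, ρ} × {x40, x41, x42} = {(ν,x40), (ν,x41), (ν,x42), (ξ,x40), (ξ,x41), (ξ,x42), (ρ,x40), (ρ,x41), (ρ,x42)}
These 16 distinct sets form the basis B.
Close under arbitrary unions to get τ_{X×Y}; counting gives |τ_{X×Y}| = 36.


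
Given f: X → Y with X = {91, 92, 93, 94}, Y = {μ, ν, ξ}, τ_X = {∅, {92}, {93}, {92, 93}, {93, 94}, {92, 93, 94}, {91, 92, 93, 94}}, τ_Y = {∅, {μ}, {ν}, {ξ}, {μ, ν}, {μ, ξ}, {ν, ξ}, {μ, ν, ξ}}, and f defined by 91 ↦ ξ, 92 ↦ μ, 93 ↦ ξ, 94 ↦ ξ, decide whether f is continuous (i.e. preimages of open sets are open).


f is NOT continuous.

Compute f^{-1}(U) for each U ∈ τ_Y:
  U = ∅: f^{-1}(U) = ∅ ∈ τ_X ✓.
  U = {μ}: f^{-1}(U) = {92} ∈ τ_X ✓.
  U = {ν}: f^{-1}(U) = ∅ ∈ τ_X ✓.
  U = {ξ}: f^{-1}(U) = {91, 93, 94} ∉ τ_X ✗.
  U = {μ, ν}: f^{-1}(U) = {92} ∈ τ_X ✓.
  U = {μ, ξ}: f^{-1}(U) = {91, 92, 93, 94} ∈ τ_X ✓.
  U = {ν, ξ}: f^{-1}(U) = {91, 93, 94} ∉ τ_X ✗.
  U = {μ, ν, ξ}: f^{-1}(U) = {91, 92, 93, 94} ∈ τ_X ✓.
Found U = {ξ} with f^{-1}(U) = {91, 93, 94} not in τ_X. Therefore f is NOT continuous.


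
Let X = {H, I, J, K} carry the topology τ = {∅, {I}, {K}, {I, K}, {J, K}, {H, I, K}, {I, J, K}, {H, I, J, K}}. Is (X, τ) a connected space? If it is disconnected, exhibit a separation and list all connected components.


(X, τ) is connected.

Find clopen sets (U ∈ τ with X ∖ U ∈ τ):
  U = ∅, X ∖ U = {H, I, J, K} — both open, so U is clopen.
  U = {H, I, J, K}, X ∖ U = ∅ — both open, so U is clopen.
Only trivial clopens (∅ and X) exist, so (X, τ) is connected.
Compute connected components by grouping points that agree on all clopens:
  component: {H, I, J, K}


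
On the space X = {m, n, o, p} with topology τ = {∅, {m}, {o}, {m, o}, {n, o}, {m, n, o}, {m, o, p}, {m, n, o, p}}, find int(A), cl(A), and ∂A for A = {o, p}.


int(A) = {o}, cl(A) = {n, o, p}, ∂A = {n, p}.

Closed sets in (X, τ) are complements of opens:
  closed(X, τ) = {∅, {n}, {p}, {m, p}, {n, p}, {m, n, p}, {n, o, p}, {m, n, o, p}}.
int(A) = ⋃ {U ∈ τ : U ⊆ A}. Opens contained in A: ∅, {o}.
Taking the union of these: int(A) = {o}.
cl(A) = ⋂ {C closed : A ⊆ C}. Closed sets containing A: {n, o, p}, {m, n, o, p}.
Intersecting these: cl(A) = {n, o, p}.
∂A = cl(A) ∖ int(A) = {n, o, p} ∖ {o} = {n, p}.


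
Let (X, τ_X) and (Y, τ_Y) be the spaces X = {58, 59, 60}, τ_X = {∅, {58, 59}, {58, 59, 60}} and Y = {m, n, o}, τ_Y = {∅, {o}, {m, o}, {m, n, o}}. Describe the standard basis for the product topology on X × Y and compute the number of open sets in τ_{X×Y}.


Basis B = {∅ × ∅, {58, 59} × {o}, {58, 59, 60} × {o}, {58, 59} × {m, o}, {58, 59} × {m, n, o}, {58, 59, 60} × {m, o}, {58, 59, 60} × {m, n, o}}; |τ_{X×Y}| = 10.

Enumerate products U × V with U ∈ τ_X, V ∈ τ_Y (deduplicated):
  ∅ × ∅ = {} (∅)
  {58, 59} × {o} = {(58,o), (59,o)}
  {58, 59, 60} × {o} = {(58,o), (59,o), (60,o)}
  {58, 59} × {m, o} = {(58,m), (58,o), (59,m), (59,o)}
  {58, 59} × {m, n, o} = {(58,m), (58,n), (58,o), (59,m), (59,n), (59,o)}
  {58, 59, 60} × {m, o} = {(58,m), (58,o), (59,m), (59,o), (60,m), (60,o)}
  {58, 59, 60} × {m, n, o} = {(58,m), (58,n), (58,o), (59,m), (59,n), (59,o), (60,m), (60,n), (60,o)}
These 7 distinct sets form the basis B.
Close under arbitrary unions to get τ_{X×Y}; counting gives |τ_{X×Y}| = 10.


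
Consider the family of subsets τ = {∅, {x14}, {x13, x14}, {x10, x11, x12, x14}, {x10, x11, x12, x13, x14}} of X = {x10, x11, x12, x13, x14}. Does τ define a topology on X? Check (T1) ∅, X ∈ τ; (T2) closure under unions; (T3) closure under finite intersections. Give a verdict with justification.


τ IS a topology on X.

Axiom (T1): ∅ ∈ τ? Yes; X ∈ τ? Yes.
Axiom (T2/T3): check pairwise unions and intersections of members of τ.
All pairwise intersections and unions checked — each lies in τ. Therefore τ satisfies (T1), (T2), (T3): it IS a topology on X.


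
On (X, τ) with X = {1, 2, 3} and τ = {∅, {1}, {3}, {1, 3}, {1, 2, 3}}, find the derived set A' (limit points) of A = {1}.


A' = {2}

For each x ∈ X, list the open sets U ∈ τ with x ∈ U, then check whether U ∩ (A ∖ {x}) ≠ ∅ for every such U.
  x = 1: open {1} ∋ x has {1} ∩ (A ∖ {1}) = ∅, so x is NOT a limit point.
  x = 2: opens ∋ x are {1, 2, 3}; each meets A ∖ {2}, so x IS a limit point.
  x = 3: open {3} ∋ x has {3} ∩ (A ∖ {3}) = ∅, so x is NOT a limit point.
Collecting: A' = {2}.


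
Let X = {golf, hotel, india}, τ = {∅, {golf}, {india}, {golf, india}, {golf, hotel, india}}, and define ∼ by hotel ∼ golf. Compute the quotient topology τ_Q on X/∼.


X/∼ = {[golf=hotel], [india]}; |τ_Q| = 3.

Equivalence classes: [golf=hotel], [india].
Quotient map π: X → X/∼ sends golf ↦ [golf=hotel], hotel ↦ [golf=hotel], india ↦ [india].
For each subset V ⊆ X/∼, compute π^{-1}(V) ⊆ X and check whether π^{-1}(V) ∈ τ. V is open in τ_Q iff π^{-1}(V) ∈ τ.
  V = {}: π^{-1}(V) = ∅ ∈ τ ✓.
  V = {[golf=hotel]}: π^{-1}(V) = {golf, hotel} ∉ τ ✗.
  V = {[india]}: π^{-1}(V) = {india} ∈ τ ✓.
  V = {[golf=hotel], [india]}: π^{-1}(V) = {golf, hotel, india} ∈ τ ✓.
Open sets in the quotient: τ_Q = {{}, {[india]}, {[golf=hotel], [india]}} (3 elements).


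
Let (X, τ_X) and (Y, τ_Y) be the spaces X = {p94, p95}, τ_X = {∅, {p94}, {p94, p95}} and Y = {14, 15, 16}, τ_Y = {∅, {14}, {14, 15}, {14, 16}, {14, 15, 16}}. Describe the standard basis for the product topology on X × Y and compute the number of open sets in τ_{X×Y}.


Basis B = {∅ × ∅, {p94} × {14}, {p94} × {14, 15}, {p94} × {14, 16}, {p94, p95} × {14}, {p94} × {14, 15, 16}, {p94, p95} × {14, 15}, {p94, p95} × {14, 16}, {p94, p95} × {14, 15, 16}}; |τ_{X×Y}| = 14.

Enumerate products U × V with U ∈ τ_X, V ∈ τ_Y (deduplicated):
  ∅ × ∅ = {} (∅)
  {p94} × {14} = {(p94,14)}
  {p94} × {14, 15} = {(p94,14), (p94,15)}
  {p94} × {14, 16} = {(p94,14), (p94,16)}
  {p94, p95} × {14} = {(p94,14), (p95,14)}
  {p94} × {14, 15, 16} = {(p94,14), (p94,15), (p94,16)}
  {p94, p95} × {14, 15} = {(p94,14), (p94,15), (p95,14), (p95,15)}
  {p94, p95} × {14, 16} = {(p94,14), (p94,16), (p95,14), (p95,16)}
  {p94, p95} × {14, 15, 16} = {(p94,14), (p94,15), (p94,16), (p95,14), (p95,15), (p95,16)}
These 9 distinct sets form the basis B.
Close under arbitrary unions to get τ_{X×Y}; counting gives |τ_{X×Y}| = 14.
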